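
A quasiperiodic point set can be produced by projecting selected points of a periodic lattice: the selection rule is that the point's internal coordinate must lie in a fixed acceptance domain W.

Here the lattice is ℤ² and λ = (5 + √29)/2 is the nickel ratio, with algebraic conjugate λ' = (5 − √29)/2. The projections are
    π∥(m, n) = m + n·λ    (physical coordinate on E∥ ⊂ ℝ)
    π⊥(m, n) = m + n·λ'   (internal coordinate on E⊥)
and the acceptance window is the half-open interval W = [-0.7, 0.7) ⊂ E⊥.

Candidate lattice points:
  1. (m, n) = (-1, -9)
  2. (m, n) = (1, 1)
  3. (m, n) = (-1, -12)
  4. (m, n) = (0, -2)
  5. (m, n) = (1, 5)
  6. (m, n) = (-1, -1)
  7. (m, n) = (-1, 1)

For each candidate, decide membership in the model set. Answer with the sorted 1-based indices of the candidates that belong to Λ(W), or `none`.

4, 5

λ' = (5−√29)/2 ≈ -0.19258.
candidate 1: (m,n)=(-1,-9) → π∥ = -1-9·λ ≈ -47.73324, π⊥ = -1-9·λ' ≈ 0.73324 ∉ [-0.7, 0.7) ⇒ out
candidate 2: (m,n)=(1,1) → π∥ = 1+1·λ ≈ 6.19258, π⊥ = 1+1·λ' ≈ 0.80742 ∉ [-0.7, 0.7) ⇒ out
candidate 3: (m,n)=(-1,-12) → π∥ = -1-12·λ ≈ -63.31099, π⊥ = -1-12·λ' ≈ 1.31099 ∉ [-0.7, 0.7) ⇒ out
candidate 4: (m,n)=(0,-2) → π∥ = 0-2·λ ≈ -10.38516, π⊥ = 0-2·λ' ≈ 0.38516 ∈ [-0.7, 0.7) ⇒ IN Λ
candidate 5: (m,n)=(1,5) → π∥ = 1+5·λ ≈ 26.96291, π⊥ = 1+5·λ' ≈ 0.03709 ∈ [-0.7, 0.7) ⇒ IN Λ
candidate 6: (m,n)=(-1,-1) → π∥ = -1-1·λ ≈ -6.19258, π⊥ = -1-1·λ' ≈ -0.80742 ∉ [-0.7, 0.7) ⇒ out
candidate 7: (m,n)=(-1,1) → π∥ = -1+1·λ ≈ 4.19258, π⊥ = -1+1·λ' ≈ -1.19258 ∉ [-0.7, 0.7) ⇒ out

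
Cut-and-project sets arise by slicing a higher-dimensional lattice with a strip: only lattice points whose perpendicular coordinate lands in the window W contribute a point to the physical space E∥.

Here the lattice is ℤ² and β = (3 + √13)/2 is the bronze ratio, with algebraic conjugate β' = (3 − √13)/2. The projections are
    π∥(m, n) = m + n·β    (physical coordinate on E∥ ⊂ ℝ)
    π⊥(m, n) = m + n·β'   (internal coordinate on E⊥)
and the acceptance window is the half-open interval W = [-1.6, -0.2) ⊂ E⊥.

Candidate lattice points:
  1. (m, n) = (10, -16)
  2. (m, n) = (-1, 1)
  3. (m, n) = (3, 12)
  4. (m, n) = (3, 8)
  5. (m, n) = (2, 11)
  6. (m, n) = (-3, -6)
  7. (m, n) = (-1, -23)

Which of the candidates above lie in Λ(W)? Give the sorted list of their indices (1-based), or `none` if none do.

Compute β' = (3−√13)/2 = -0.3028, so π⊥(m,n) = m -0.3028·n.
[1] lift (10,-16): star map gives 14.8444; window check -1.6 ≤ 14.8444 < -0.2 is false → out
[2] lift (-1,1): star map gives -1.3028; window check -1.6 ≤ -1.3028 < -0.2 is true → IN Λ
[3] lift (3,12): star map gives -0.6333; window check -1.6 ≤ -0.6333 < -0.2 is true → IN Λ
[4] lift (3,8): star map gives 0.5778; window check -1.6 ≤ 0.5778 < -0.2 is false → out
[5] lift (2,11): star map gives -1.3305; window check -1.6 ≤ -1.3305 < -0.2 is true → IN Λ
[6] lift (-3,-6): star map gives -1.1833; window check -1.6 ≤ -1.1833 < -0.2 is true → IN Λ
[7] lift (-1,-23): star map gives 5.9638; window check -1.6 ≤ 5.9638 < -0.2 is false → out

2, 3, 5, 6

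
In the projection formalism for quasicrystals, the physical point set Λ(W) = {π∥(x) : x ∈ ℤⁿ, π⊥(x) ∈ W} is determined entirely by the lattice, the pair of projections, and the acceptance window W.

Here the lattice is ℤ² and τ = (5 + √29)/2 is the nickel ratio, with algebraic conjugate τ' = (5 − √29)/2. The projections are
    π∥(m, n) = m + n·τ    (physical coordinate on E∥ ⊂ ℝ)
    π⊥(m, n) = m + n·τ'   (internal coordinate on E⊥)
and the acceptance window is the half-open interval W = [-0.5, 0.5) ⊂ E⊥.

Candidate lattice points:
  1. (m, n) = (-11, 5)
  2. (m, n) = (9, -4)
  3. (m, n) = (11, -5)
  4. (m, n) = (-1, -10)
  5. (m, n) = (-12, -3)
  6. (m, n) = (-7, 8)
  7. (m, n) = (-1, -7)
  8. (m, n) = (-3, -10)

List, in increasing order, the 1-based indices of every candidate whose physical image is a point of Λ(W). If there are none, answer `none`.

7

τ' = (5−√29)/2 ≈ -0.192582.
candidate 1: (m,n)=(-11,5) → π∥ = -11+5·τ ≈ 14.962912, π⊥ = -11+5·τ' ≈ -11.962912 ∉ [-0.5, 0.5) ⇒ out
candidate 2: (m,n)=(9,-4) → π∥ = 9-4·τ ≈ -11.770330, π⊥ = 9-4·τ' ≈ 9.770330 ∉ [-0.5, 0.5) ⇒ out
candidate 3: (m,n)=(11,-5) → π∥ = 11-5·τ ≈ -14.962912, π⊥ = 11-5·τ' ≈ 11.962912 ∉ [-0.5, 0.5) ⇒ out
candidate 4: (m,n)=(-1,-10) → π∥ = -1-10·τ ≈ -52.925824, π⊥ = -1-10·τ' ≈ 0.925824 ∉ [-0.5, 0.5) ⇒ out
candidate 5: (m,n)=(-12,-3) → π∥ = -12-3·τ ≈ -27.577747, π⊥ = -12-3·τ' ≈ -11.422253 ∉ [-0.5, 0.5) ⇒ out
candidate 6: (m,n)=(-7,8) → π∥ = -7+8·τ ≈ 34.540659, π⊥ = -7+8·τ' ≈ -8.540659 ∉ [-0.5, 0.5) ⇒ out
candidate 7: (m,n)=(-1,-7) → π∥ = -1-7·τ ≈ -37.348077, π⊥ = -1-7·τ' ≈ 0.348077 ∈ [-0.5, 0.5) ⇒ IN Λ
candidate 8: (m,n)=(-3,-10) → π∥ = -3-10·τ ≈ -54.925824, π⊥ = -3-10·τ' ≈ -1.074176 ∉ [-0.5, 0.5) ⇒ out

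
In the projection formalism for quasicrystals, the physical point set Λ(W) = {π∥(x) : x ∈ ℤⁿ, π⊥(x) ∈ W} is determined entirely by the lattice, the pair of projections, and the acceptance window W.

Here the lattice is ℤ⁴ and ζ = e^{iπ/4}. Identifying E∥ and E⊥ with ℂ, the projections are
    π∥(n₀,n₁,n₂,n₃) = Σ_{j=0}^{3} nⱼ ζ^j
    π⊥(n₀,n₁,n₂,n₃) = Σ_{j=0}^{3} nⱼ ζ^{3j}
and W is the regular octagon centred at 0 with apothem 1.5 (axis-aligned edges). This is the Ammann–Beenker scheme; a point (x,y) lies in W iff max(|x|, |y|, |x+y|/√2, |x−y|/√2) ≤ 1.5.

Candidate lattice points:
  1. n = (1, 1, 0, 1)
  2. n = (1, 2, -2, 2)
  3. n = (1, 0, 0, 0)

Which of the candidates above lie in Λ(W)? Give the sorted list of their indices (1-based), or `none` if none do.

With ζ = e^{iπ/4} the internal vectors are ζ^0,ζ^3,ζ^6,ζ^9.
#1 (1, 1, 0, 1): internal (1.000000, 1.414214); octagon support 1.707107 vs apothem 1.5 → ∉ W
#2 (1, 2, -2, 2): internal (1.000000, 4.828427); octagon support 4.828427 vs apothem 1.5 → ∉ W
#3 (1, 0, 0, 0): internal (1.000000, 0.000000); octagon support 1.000000 vs apothem 1.5 → ∈ W

3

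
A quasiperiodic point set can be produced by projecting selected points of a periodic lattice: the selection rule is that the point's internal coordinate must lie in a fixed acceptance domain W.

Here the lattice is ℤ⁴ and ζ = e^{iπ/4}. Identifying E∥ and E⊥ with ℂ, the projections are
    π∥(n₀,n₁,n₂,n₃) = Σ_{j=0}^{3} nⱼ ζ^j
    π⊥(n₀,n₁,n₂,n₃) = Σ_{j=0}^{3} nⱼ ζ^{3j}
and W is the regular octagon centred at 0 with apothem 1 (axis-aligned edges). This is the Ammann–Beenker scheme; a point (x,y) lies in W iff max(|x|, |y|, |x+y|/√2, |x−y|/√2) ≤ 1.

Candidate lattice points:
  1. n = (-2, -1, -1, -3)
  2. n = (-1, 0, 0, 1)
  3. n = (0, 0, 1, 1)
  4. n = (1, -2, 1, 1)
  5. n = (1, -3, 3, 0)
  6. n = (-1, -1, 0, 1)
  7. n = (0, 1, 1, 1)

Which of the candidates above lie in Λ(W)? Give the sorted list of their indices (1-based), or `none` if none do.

2, 3, 6, 7

With ζ = e^{iπ/4} the internal vectors are ζ^0,ζ^3,ζ^6,ζ^9.
candidate 1: n = (-2, -1, -1, -3) → π⊥ ≈ (-3.41421, -1.82843); max(|x|,|y|,|x±y|/√2) = 3.70711 > 1 ⇒ ∉ W
candidate 2: n = (-1, 0, 0, 1) → π⊥ ≈ (-0.29289, +0.70711); max(|x|,|y|,|x±y|/√2) = 0.70711 ≤ 1 ⇒ ∈ W
candidate 3: n = (0, 0, 1, 1) → π⊥ ≈ (+0.70711, -0.29289); max(|x|,|y|,|x±y|/√2) = 0.70711 ≤ 1 ⇒ ∈ W
candidate 4: n = (1, -2, 1, 1) → π⊥ ≈ (+3.12132, -1.70711); max(|x|,|y|,|x±y|/√2) = 3.41421 > 1 ⇒ ∉ W
candidate 5: n = (1, -3, 3, 0) → π⊥ ≈ (+3.12132, -5.12132); max(|x|,|y|,|x±y|/√2) = 5.82843 > 1 ⇒ ∉ W
candidate 6: n = (-1, -1, 0, 1) → π⊥ ≈ (+0.41421, +0.00000); max(|x|,|y|,|x±y|/√2) = 0.41421 ≤ 1 ⇒ ∈ W
candidate 7: n = (0, 1, 1, 1) → π⊥ ≈ (+0.00000, +0.41421); max(|x|,|y|,|x±y|/√2) = 0.41421 ≤ 1 ⇒ ∈ W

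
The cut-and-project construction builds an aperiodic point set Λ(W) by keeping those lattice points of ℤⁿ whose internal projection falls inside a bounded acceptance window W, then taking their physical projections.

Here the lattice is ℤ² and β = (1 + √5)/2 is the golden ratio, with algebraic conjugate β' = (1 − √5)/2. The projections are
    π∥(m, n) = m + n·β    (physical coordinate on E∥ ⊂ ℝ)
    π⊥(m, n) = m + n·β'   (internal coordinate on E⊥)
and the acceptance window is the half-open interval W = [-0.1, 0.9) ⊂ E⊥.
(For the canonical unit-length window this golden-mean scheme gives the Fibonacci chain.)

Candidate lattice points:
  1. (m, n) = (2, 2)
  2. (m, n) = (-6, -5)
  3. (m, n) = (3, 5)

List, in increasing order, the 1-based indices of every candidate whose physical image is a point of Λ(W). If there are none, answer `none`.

β' = (1−√5)/2 ≈ -0.61803.
#1 (2,2): internal coord 2 + (2)·β' = +0.76393; +0.76393 ∈ [-0.1, 0.9) → IN Λ
#2 (-6,-5): internal coord -6 + (-5)·β' = -2.90983; -2.90983 ∉ [-0.1, 0.9) → out
#3 (3,5): internal coord 3 + (5)·β' = -0.09017; -0.09017 ∈ [-0.1, 0.9) → IN Λ

1, 3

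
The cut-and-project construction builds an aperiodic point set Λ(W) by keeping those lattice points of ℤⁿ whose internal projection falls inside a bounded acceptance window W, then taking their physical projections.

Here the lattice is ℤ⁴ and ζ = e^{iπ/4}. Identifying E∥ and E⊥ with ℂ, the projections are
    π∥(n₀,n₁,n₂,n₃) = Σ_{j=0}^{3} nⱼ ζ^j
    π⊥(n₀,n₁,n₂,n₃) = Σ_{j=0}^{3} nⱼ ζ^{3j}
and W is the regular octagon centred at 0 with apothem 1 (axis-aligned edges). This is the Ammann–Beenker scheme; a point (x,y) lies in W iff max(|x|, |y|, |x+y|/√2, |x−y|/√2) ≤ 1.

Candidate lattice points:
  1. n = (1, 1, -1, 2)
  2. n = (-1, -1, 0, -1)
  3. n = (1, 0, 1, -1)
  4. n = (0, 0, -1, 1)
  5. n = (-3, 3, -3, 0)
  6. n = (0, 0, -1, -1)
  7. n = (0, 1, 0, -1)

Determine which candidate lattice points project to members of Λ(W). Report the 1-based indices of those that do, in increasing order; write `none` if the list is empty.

Internal map: ζ^{3j} for j=0..3 gives (1,0), (−√2/2,√2/2), (0,−1), (√2/2,√2/2).
candidate 1: n = (1, 1, -1, 2) → π⊥ ≈ (+1.70711, +3.12132); max(|x|,|y|,|x±y|/√2) = 3.41421 > 1 ⇒ ∉ W
candidate 2: n = (-1, -1, 0, -1) → π⊥ ≈ (-1.00000, -1.41421); max(|x|,|y|,|x±y|/√2) = 1.70711 > 1 ⇒ ∉ W
candidate 3: n = (1, 0, 1, -1) → π⊥ ≈ (+0.29289, -1.70711); max(|x|,|y|,|x±y|/√2) = 1.70711 > 1 ⇒ ∉ W
candidate 4: n = (0, 0, -1, 1) → π⊥ ≈ (+0.70711, +1.70711); max(|x|,|y|,|x±y|/√2) = 1.70711 > 1 ⇒ ∉ W
candidate 5: n = (-3, 3, -3, 0) → π⊥ ≈ (-5.12132, +5.12132); max(|x|,|y|,|x±y|/√2) = 7.24264 > 1 ⇒ ∉ W
candidate 6: n = (0, 0, -1, -1) → π⊥ ≈ (-0.70711, +0.29289); max(|x|,|y|,|x±y|/√2) = 0.70711 ≤ 1 ⇒ ∈ W
candidate 7: n = (0, 1, 0, -1) → π⊥ ≈ (-1.41421, +0.00000); max(|x|,|y|,|x±y|/√2) = 1.41421 > 1 ⇒ ∉ W

6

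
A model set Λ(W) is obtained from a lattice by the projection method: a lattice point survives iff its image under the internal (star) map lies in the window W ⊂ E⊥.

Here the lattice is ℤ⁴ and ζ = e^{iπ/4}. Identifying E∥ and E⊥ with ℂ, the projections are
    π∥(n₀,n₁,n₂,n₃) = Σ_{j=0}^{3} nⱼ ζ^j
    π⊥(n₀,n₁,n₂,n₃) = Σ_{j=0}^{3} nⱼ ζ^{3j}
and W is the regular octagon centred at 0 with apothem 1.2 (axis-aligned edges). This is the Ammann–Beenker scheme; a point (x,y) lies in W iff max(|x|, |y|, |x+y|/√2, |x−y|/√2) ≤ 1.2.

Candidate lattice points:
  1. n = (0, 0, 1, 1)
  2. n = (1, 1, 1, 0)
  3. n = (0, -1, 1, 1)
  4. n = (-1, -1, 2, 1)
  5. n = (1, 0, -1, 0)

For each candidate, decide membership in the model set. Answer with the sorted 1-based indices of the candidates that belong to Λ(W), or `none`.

With ζ = e^{iπ/4} the internal vectors are ζ^0,ζ^3,ζ^6,ζ^9.
#1 (0, 0, 1, 1): internal (0.707107, -0.292893); octagon support 0.707107 vs apothem 1.2 → ∈ W
#2 (1, 1, 1, 0): internal (0.292893, -0.292893); octagon support 0.414214 vs apothem 1.2 → ∈ W
#3 (0, -1, 1, 1): internal (1.414214, -1.000000); octagon support 1.707107 vs apothem 1.2 → ∉ W
#4 (-1, -1, 2, 1): internal (0.414214, -2.000000); octagon support 2.000000 vs apothem 1.2 → ∉ W
#5 (1, 0, -1, 0): internal (1.000000, 1.000000); octagon support 1.414214 vs apothem 1.2 → ∉ W

1, 2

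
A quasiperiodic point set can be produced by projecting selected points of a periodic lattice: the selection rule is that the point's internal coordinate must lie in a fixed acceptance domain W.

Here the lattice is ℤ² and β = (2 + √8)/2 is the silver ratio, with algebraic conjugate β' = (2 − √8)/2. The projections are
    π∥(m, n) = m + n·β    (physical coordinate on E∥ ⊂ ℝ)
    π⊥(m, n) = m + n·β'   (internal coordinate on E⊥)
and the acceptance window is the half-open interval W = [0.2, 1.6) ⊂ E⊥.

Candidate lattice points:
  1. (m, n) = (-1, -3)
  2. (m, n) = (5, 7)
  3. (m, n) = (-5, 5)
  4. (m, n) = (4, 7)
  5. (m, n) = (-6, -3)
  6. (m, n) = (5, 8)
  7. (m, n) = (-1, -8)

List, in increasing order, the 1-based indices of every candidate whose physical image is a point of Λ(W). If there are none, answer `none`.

Numerically β ≈ 2.4142 and β' = −1/β ≈ -0.4142.
[1] lift (-1,-3): star map gives 0.2426; window check 0.2 ≤ 0.2426 < 1.6 is true → IN Λ
[2] lift (5,7): star map gives 2.1005; window check 0.2 ≤ 2.1005 < 1.6 is false → out
[3] lift (-5,5): star map gives -7.0711; window check 0.2 ≤ -7.0711 < 1.6 is false → out
[4] lift (4,7): star map gives 1.1005; window check 0.2 ≤ 1.1005 < 1.6 is true → IN Λ
[5] lift (-6,-3): star map gives -4.7574; window check 0.2 ≤ -4.7574 < 1.6 is false → out
[6] lift (5,8): star map gives 1.6863; window check 0.2 ≤ 1.6863 < 1.6 is false → out
[7] lift (-1,-8): star map gives 2.3137; window check 0.2 ≤ 2.3137 < 1.6 is false → out

1, 4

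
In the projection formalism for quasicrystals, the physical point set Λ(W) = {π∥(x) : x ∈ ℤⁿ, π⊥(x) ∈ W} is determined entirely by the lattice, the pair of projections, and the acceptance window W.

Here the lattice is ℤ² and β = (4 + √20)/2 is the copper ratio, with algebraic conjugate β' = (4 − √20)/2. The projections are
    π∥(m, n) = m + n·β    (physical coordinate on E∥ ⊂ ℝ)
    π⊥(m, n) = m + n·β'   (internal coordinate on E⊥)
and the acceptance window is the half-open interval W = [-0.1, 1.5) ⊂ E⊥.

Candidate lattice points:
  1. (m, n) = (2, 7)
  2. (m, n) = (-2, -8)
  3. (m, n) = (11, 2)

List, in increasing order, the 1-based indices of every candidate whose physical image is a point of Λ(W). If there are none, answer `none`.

β' = (4−√20)/2 ≈ -0.23607.
[1] lift (2,7): star map gives 0.34752; window check -0.1 ≤ 0.34752 < 1.5 is true → IN Λ
[2] lift (-2,-8): star map gives -0.11146; window check -0.1 ≤ -0.11146 < 1.5 is false → out
[3] lift (11,2): star map gives 10.52786; window check -0.1 ≤ 10.52786 < 1.5 is false → out

1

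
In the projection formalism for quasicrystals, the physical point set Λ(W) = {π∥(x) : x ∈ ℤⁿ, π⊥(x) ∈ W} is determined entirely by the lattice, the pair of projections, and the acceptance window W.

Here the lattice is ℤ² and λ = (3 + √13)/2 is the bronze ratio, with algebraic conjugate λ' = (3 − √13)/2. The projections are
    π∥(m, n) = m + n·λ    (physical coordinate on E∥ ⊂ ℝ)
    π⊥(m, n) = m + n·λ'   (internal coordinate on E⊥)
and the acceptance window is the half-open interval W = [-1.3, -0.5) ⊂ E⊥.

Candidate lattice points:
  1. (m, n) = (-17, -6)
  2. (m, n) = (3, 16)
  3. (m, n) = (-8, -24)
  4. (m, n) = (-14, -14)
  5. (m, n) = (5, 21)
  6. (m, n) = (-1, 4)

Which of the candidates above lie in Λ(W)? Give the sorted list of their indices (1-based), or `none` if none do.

3

λ' = (3−√13)/2 ≈ -0.3028.
candidate 1: (m,n)=(-17,-6) → π∥ = -17-6·λ ≈ -36.8167, π⊥ = -17-6·λ' ≈ -15.1833 ∉ [-1.3, -0.5) ⇒ out
candidate 2: (m,n)=(3,16) → π∥ = 3+16·λ ≈ 55.8444, π⊥ = 3+16·λ' ≈ -1.8444 ∉ [-1.3, -0.5) ⇒ out
candidate 3: (m,n)=(-8,-24) → π∥ = -8-24·λ ≈ -87.2666, π⊥ = -8-24·λ' ≈ -0.7334 ∈ [-1.3, -0.5) ⇒ IN Λ
candidate 4: (m,n)=(-14,-14) → π∥ = -14-14·λ ≈ -60.2389, π⊥ = -14-14·λ' ≈ -9.7611 ∉ [-1.3, -0.5) ⇒ out
candidate 5: (m,n)=(5,21) → π∥ = 5+21·λ ≈ 74.3583, π⊥ = 5+21·λ' ≈ -1.3583 ∉ [-1.3, -0.5) ⇒ out
candidate 6: (m,n)=(-1,4) → π∥ = -1+4·λ ≈ 12.2111, π⊥ = -1+4·λ' ≈ -2.2111 ∉ [-1.3, -0.5) ⇒ out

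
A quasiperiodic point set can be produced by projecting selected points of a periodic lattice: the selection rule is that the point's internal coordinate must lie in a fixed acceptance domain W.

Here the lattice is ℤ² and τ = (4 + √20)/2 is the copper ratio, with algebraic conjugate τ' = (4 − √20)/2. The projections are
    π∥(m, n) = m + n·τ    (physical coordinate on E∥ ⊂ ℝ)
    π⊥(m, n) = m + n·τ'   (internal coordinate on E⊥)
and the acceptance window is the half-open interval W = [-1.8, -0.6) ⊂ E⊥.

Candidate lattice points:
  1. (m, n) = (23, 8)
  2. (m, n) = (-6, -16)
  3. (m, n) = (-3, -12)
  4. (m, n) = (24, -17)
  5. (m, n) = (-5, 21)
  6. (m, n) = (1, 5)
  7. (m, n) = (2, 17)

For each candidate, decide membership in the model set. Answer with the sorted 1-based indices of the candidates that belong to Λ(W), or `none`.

τ' = (4−√20)/2 ≈ -0.236068.
[1] lift (23,8): star map gives 21.111456; window check -1.8 ≤ 21.111456 < -0.6 is false → out
[2] lift (-6,-16): star map gives -2.222912; window check -1.8 ≤ -2.222912 < -0.6 is false → out
[3] lift (-3,-12): star map gives -0.167184; window check -1.8 ≤ -0.167184 < -0.6 is false → out
[4] lift (24,-17): star map gives 28.013156; window check -1.8 ≤ 28.013156 < -0.6 is false → out
[5] lift (-5,21): star map gives -9.957428; window check -1.8 ≤ -9.957428 < -0.6 is false → out
[6] lift (1,5): star map gives -0.180340; window check -1.8 ≤ -0.180340 < -0.6 is false → out
[7] lift (2,17): star map gives -2.013156; window check -1.8 ≤ -2.013156 < -0.6 is false → out

none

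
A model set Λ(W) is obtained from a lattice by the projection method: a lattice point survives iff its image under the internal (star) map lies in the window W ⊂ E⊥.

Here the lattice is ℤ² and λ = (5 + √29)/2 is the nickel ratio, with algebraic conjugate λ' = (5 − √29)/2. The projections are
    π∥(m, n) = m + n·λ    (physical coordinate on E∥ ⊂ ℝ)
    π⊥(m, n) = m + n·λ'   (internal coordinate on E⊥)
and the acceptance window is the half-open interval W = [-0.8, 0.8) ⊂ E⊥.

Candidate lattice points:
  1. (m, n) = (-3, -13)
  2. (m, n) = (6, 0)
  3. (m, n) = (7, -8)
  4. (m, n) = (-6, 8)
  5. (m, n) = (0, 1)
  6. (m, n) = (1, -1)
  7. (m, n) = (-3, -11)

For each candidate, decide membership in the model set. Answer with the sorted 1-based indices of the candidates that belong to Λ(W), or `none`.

Numerically λ ≈ 5.19258 and λ' = −1/λ ≈ -0.19258.
candidate 1: (m,n)=(-3,-13) → π∥ = -3-13·λ ≈ -70.50357, π⊥ = -3-13·λ' ≈ -0.49643 ∈ [-0.8, 0.8) ⇒ IN Λ
candidate 2: (m,n)=(6,0) → π∥ = 6+0·λ ≈ 6.00000, π⊥ = 6+0·λ' ≈ 6.00000 ∉ [-0.8, 0.8) ⇒ out
candidate 3: (m,n)=(7,-8) → π∥ = 7-8·λ ≈ -34.54066, π⊥ = 7-8·λ' ≈ 8.54066 ∉ [-0.8, 0.8) ⇒ out
candidate 4: (m,n)=(-6,8) → π∥ = -6+8·λ ≈ 35.54066, π⊥ = -6+8·λ' ≈ -7.54066 ∉ [-0.8, 0.8) ⇒ out
candidate 5: (m,n)=(0,1) → π∥ = 0+1·λ ≈ 5.19258, π⊥ = 0+1·λ' ≈ -0.19258 ∈ [-0.8, 0.8) ⇒ IN Λ
candidate 6: (m,n)=(1,-1) → π∥ = 1-1·λ ≈ -4.19258, π⊥ = 1-1·λ' ≈ 1.19258 ∉ [-0.8, 0.8) ⇒ out
candidate 7: (m,n)=(-3,-11) → π∥ = -3-11·λ ≈ -60.11841, π⊥ = -3-11·λ' ≈ -0.88159 ∉ [-0.8, 0.8) ⇒ out

1, 5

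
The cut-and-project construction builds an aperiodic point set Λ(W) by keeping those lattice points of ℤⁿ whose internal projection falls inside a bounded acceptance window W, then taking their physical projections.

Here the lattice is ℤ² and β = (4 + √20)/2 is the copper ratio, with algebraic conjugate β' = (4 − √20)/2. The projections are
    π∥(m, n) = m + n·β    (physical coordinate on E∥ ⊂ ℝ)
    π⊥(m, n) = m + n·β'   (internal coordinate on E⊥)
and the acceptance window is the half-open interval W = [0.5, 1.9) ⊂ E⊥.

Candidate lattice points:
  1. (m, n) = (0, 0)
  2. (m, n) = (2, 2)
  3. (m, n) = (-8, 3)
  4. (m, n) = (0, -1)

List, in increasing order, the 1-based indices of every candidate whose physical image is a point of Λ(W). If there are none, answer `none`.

2

Numerically β ≈ 4.23607 and β' = −1/β ≈ -0.23607.
candidate 1: (m,n)=(0,0) → π∥ = 0+0·β ≈ 0.00000, π⊥ = 0+0·β' ≈ 0.00000 ∉ [0.5, 1.9) ⇒ out
candidate 2: (m,n)=(2,2) → π∥ = 2+2·β ≈ 10.47214, π⊥ = 2+2·β' ≈ 1.52786 ∈ [0.5, 1.9) ⇒ IN Λ
candidate 3: (m,n)=(-8,3) → π∥ = -8+3·β ≈ 4.70820, π⊥ = -8+3·β' ≈ -8.70820 ∉ [0.5, 1.9) ⇒ out
candidate 4: (m,n)=(0,-1) → π∥ = 0-1·β ≈ -4.23607, π⊥ = 0-1·β' ≈ 0.23607 ∉ [0.5, 1.9) ⇒ out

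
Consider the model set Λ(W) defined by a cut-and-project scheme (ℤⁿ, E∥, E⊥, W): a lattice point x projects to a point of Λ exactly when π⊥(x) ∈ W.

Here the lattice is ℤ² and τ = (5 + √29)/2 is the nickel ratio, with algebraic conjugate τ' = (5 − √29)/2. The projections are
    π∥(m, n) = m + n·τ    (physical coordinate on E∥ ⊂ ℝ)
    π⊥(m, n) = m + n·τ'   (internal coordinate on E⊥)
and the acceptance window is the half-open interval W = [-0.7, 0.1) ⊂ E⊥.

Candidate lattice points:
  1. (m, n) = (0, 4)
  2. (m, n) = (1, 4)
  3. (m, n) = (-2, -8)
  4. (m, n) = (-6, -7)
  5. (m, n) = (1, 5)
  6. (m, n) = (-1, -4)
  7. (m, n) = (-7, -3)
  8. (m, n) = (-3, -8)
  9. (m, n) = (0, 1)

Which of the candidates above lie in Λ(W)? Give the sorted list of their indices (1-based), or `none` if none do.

Compute τ' = (5−√29)/2 = -0.192582, so π⊥(m,n) = m -0.192582·n.
[1] lift (0,4): star map gives -0.770330; window check -0.7 ≤ -0.770330 < 0.1 is false → out
[2] lift (1,4): star map gives 0.229670; window check -0.7 ≤ 0.229670 < 0.1 is false → out
[3] lift (-2,-8): star map gives -0.459341; window check -0.7 ≤ -0.459341 < 0.1 is true → IN Λ
[4] lift (-6,-7): star map gives -4.651923; window check -0.7 ≤ -4.651923 < 0.1 is false → out
[5] lift (1,5): star map gives 0.037088; window check -0.7 ≤ 0.037088 < 0.1 is true → IN Λ
[6] lift (-1,-4): star map gives -0.229670; window check -0.7 ≤ -0.229670 < 0.1 is true → IN Λ
[7] lift (-7,-3): star map gives -6.422253; window check -0.7 ≤ -6.422253 < 0.1 is false → out
[8] lift (-3,-8): star map gives -1.459341; window check -0.7 ≤ -1.459341 < 0.1 is false → out
[9] lift (0,1): star map gives -0.192582; window check -0.7 ≤ -0.192582 < 0.1 is true → IN Λ

3, 5, 6, 9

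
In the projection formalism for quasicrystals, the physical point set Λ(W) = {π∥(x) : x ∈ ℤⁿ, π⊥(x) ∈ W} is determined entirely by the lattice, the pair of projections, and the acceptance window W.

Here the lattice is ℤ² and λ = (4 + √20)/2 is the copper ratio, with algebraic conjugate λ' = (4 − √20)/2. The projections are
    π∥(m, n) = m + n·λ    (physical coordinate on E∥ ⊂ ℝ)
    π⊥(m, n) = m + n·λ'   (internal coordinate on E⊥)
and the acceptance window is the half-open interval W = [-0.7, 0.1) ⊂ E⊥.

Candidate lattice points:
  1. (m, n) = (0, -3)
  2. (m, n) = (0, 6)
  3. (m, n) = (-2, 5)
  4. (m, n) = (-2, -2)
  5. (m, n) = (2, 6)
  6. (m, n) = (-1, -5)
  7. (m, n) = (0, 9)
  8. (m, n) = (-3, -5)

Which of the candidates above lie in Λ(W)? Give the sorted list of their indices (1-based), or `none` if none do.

Compute λ' = (4−√20)/2 = -0.23607, so π⊥(m,n) = m -0.23607·n.
candidate 1: (m,n)=(0,-3) → π∥ = 0-3·λ ≈ -12.70820, π⊥ = 0-3·λ' ≈ 0.70820 ∉ [-0.7, 0.1) ⇒ out
candidate 2: (m,n)=(0,6) → π∥ = 0+6·λ ≈ 25.41641, π⊥ = 0+6·λ' ≈ -1.41641 ∉ [-0.7, 0.1) ⇒ out
candidate 3: (m,n)=(-2,5) → π∥ = -2+5·λ ≈ 19.18034, π⊥ = -2+5·λ' ≈ -3.18034 ∉ [-0.7, 0.1) ⇒ out
candidate 4: (m,n)=(-2,-2) → π∥ = -2-2·λ ≈ -10.47214, π⊥ = -2-2·λ' ≈ -1.52786 ∉ [-0.7, 0.1) ⇒ out
candidate 5: (m,n)=(2,6) → π∥ = 2+6·λ ≈ 27.41641, π⊥ = 2+6·λ' ≈ 0.58359 ∉ [-0.7, 0.1) ⇒ out
candidate 6: (m,n)=(-1,-5) → π∥ = -1-5·λ ≈ -22.18034, π⊥ = -1-5·λ' ≈ 0.18034 ∉ [-0.7, 0.1) ⇒ out
candidate 7: (m,n)=(0,9) → π∥ = 0+9·λ ≈ 38.12461, π⊥ = 0+9·λ' ≈ -2.12461 ∉ [-0.7, 0.1) ⇒ out
candidate 8: (m,n)=(-3,-5) → π∥ = -3-5·λ ≈ -24.18034, π⊥ = -3-5·λ' ≈ -1.81966 ∉ [-0.7, 0.1) ⇒ out

none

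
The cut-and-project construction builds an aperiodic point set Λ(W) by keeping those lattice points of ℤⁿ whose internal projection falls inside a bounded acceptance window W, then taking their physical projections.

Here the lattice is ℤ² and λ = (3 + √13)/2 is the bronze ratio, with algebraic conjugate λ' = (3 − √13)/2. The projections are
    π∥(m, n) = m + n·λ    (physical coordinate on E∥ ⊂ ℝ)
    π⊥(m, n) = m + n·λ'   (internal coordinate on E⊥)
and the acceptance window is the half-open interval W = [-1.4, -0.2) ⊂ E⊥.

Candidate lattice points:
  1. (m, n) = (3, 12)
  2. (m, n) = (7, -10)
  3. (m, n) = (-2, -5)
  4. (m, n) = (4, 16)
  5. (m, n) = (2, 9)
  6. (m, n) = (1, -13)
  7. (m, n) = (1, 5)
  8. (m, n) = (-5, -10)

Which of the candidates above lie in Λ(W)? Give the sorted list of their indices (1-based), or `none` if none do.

λ' = (3−√13)/2 ≈ -0.302776.
[1] lift (3,12): star map gives -0.633308; window check -1.4 ≤ -0.633308 < -0.2 is true → IN Λ
[2] lift (7,-10): star map gives 10.027756; window check -1.4 ≤ 10.027756 < -0.2 is false → out
[3] lift (-2,-5): star map gives -0.486122; window check -1.4 ≤ -0.486122 < -0.2 is true → IN Λ
[4] lift (4,16): star map gives -0.844410; window check -1.4 ≤ -0.844410 < -0.2 is true → IN Λ
[5] lift (2,9): star map gives -0.724981; window check -1.4 ≤ -0.724981 < -0.2 is true → IN Λ
[6] lift (1,-13): star map gives 4.936083; window check -1.4 ≤ 4.936083 < -0.2 is false → out
[7] lift (1,5): star map gives -0.513878; window check -1.4 ≤ -0.513878 < -0.2 is true → IN Λ
[8] lift (-5,-10): star map gives -1.972244; window check -1.4 ≤ -1.972244 < -0.2 is false → out

1, 3, 4, 5, 7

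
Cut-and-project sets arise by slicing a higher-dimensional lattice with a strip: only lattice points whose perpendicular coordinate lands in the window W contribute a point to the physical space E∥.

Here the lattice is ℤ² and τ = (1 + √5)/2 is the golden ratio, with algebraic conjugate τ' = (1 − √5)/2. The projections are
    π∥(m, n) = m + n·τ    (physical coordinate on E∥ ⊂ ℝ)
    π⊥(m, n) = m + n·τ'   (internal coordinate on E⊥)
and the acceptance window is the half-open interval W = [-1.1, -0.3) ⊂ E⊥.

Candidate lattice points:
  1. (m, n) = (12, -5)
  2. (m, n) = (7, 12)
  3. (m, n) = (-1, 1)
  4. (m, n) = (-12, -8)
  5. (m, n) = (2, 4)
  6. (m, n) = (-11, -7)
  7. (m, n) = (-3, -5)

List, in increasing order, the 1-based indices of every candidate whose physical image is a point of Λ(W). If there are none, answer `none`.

Compute τ' = (1−√5)/2 = -0.61803, so π⊥(m,n) = m -0.61803·n.
candidate 1: (m,n)=(12,-5) → π∥ = 12-5·τ ≈ 3.90983, π⊥ = 12-5·τ' ≈ 15.09017 ∉ [-1.1, -0.3) ⇒ out
candidate 2: (m,n)=(7,12) → π∥ = 7+12·τ ≈ 26.41641, π⊥ = 7+12·τ' ≈ -0.41641 ∈ [-1.1, -0.3) ⇒ IN Λ
candidate 3: (m,n)=(-1,1) → π∥ = -1+1·τ ≈ 0.61803, π⊥ = -1+1·τ' ≈ -1.61803 ∉ [-1.1, -0.3) ⇒ out
candidate 4: (m,n)=(-12,-8) → π∥ = -12-8·τ ≈ -24.94427, π⊥ = -12-8·τ' ≈ -7.05573 ∉ [-1.1, -0.3) ⇒ out
candidate 5: (m,n)=(2,4) → π∥ = 2+4·τ ≈ 8.47214, π⊥ = 2+4·τ' ≈ -0.47214 ∈ [-1.1, -0.3) ⇒ IN Λ
candidate 6: (m,n)=(-11,-7) → π∥ = -11-7·τ ≈ -22.32624, π⊥ = -11-7·τ' ≈ -6.67376 ∉ [-1.1, -0.3) ⇒ out
candidate 7: (m,n)=(-3,-5) → π∥ = -3-5·τ ≈ -11.09017, π⊥ = -3-5·τ' ≈ 0.09017 ∉ [-1.1, -0.3) ⇒ out

2, 5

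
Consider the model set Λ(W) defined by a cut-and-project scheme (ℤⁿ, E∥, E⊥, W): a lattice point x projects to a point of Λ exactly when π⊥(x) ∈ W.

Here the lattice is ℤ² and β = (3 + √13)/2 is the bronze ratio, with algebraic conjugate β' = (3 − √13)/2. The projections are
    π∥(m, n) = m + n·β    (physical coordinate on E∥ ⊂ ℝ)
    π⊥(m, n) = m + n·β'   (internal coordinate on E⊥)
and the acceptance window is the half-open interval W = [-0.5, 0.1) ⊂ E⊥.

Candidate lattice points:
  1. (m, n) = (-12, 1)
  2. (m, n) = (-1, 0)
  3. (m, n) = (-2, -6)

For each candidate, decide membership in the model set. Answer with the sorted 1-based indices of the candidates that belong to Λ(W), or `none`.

Numerically β ≈ 3.3028 and β' = −1/β ≈ -0.3028.
#1 (-12,1): internal coord -12 + (1)·β' = -12.3028; -12.3028 ∉ [-0.5, 0.1) → out
#2 (-1,0): internal coord -1 + (0)·β' = -1.0000; -1.0000 ∉ [-0.5, 0.1) → out
#3 (-2,-6): internal coord -2 + (-6)·β' = -0.1833; -0.1833 ∈ [-0.5, 0.1) → IN Λ

3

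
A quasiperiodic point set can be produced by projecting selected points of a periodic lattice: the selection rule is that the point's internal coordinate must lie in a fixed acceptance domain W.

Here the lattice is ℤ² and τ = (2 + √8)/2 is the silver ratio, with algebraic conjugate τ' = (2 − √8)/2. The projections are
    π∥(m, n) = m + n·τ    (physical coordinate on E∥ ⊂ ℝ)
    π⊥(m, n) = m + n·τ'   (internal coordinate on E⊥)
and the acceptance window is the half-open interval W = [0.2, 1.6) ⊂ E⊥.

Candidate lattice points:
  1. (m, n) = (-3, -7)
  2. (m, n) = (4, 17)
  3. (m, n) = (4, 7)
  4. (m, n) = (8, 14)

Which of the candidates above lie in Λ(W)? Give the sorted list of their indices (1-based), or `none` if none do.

Numerically τ ≈ 2.41421 and τ' = −1/τ ≈ -0.41421.
#1 (-3,-7): internal coord -3 + (-7)·τ' = -0.10051; -0.10051 ∉ [0.2, 1.6) → out
#2 (4,17): internal coord 4 + (17)·τ' = -3.04163; -3.04163 ∉ [0.2, 1.6) → out
#3 (4,7): internal coord 4 + (7)·τ' = +1.10051; +1.10051 ∈ [0.2, 1.6) → IN Λ
#4 (8,14): internal coord 8 + (14)·τ' = +2.20101; +2.20101 ∉ [0.2, 1.6) → out

3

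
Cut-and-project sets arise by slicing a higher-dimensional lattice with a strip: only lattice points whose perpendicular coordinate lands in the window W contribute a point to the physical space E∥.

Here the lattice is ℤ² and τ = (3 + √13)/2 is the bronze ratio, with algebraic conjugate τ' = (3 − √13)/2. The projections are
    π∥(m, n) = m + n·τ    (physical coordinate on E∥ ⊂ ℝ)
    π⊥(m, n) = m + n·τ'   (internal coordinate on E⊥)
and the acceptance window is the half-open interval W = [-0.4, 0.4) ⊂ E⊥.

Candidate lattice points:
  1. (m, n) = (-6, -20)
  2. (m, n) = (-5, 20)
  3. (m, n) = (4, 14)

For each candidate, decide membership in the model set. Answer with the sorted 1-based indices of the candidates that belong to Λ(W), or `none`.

1, 3

Numerically τ ≈ 3.302776 and τ' = −1/τ ≈ -0.302776.
#1 (-6,-20): internal coord -6 + (-20)·τ' = +0.055513; +0.055513 ∈ [-0.4, 0.4) → IN Λ
#2 (-5,20): internal coord -5 + (20)·τ' = -11.055513; -11.055513 ∉ [-0.4, 0.4) → out
#3 (4,14): internal coord 4 + (14)·τ' = -0.238859; -0.238859 ∈ [-0.4, 0.4) → IN Λ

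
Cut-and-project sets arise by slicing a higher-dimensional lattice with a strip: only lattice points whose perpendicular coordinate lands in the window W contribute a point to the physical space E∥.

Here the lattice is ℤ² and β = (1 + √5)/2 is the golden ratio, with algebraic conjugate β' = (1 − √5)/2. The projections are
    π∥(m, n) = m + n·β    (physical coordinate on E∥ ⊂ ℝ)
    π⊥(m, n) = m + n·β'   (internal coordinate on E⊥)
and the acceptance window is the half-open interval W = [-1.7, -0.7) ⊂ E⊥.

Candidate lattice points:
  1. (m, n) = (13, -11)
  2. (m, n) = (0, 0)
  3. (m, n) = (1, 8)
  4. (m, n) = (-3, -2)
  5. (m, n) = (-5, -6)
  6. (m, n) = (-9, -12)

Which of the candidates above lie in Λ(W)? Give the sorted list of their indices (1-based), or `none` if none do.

β' = (1−√5)/2 ≈ -0.61803.
#1 (13,-11): internal coord 13 + (-11)·β' = +19.79837; +19.79837 ∉ [-1.7, -0.7) → out
#2 (0,0): internal coord 0 + (0)·β' = +0.00000; +0.00000 ∉ [-1.7, -0.7) → out
#3 (1,8): internal coord 1 + (8)·β' = -3.94427; -3.94427 ∉ [-1.7, -0.7) → out
#4 (-3,-2): internal coord -3 + (-2)·β' = -1.76393; -1.76393 ∉ [-1.7, -0.7) → out
#5 (-5,-6): internal coord -5 + (-6)·β' = -1.29180; -1.29180 ∈ [-1.7, -0.7) → IN Λ
#6 (-9,-12): internal coord -9 + (-12)·β' = -1.58359; -1.58359 ∈ [-1.7, -0.7) → IN Λ

5, 6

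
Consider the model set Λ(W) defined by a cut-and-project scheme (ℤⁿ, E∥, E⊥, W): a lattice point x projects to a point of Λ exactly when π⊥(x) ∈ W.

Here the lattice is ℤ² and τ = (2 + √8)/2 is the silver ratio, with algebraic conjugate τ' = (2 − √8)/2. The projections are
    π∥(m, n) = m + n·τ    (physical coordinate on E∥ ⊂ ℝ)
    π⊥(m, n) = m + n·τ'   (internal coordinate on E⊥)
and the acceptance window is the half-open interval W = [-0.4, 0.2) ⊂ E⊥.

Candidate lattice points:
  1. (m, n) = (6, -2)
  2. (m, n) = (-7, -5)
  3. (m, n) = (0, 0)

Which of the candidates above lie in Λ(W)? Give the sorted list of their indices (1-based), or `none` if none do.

3

Compute τ' = (2−√8)/2 = -0.41421, so π⊥(m,n) = m -0.41421·n.
candidate 1: (m,n)=(6,-2) → π∥ = 6-2·τ ≈ 1.17157, π⊥ = 6-2·τ' ≈ 6.82843 ∉ [-0.4, 0.2) ⇒ out
candidate 2: (m,n)=(-7,-5) → π∥ = -7-5·τ ≈ -19.07107, π⊥ = -7-5·τ' ≈ -4.92893 ∉ [-0.4, 0.2) ⇒ out
candidate 3: (m,n)=(0,0) → π∥ = 0+0·τ ≈ 0.00000, π⊥ = 0+0·τ' ≈ 0.00000 ∈ [-0.4, 0.2) ⇒ IN Λ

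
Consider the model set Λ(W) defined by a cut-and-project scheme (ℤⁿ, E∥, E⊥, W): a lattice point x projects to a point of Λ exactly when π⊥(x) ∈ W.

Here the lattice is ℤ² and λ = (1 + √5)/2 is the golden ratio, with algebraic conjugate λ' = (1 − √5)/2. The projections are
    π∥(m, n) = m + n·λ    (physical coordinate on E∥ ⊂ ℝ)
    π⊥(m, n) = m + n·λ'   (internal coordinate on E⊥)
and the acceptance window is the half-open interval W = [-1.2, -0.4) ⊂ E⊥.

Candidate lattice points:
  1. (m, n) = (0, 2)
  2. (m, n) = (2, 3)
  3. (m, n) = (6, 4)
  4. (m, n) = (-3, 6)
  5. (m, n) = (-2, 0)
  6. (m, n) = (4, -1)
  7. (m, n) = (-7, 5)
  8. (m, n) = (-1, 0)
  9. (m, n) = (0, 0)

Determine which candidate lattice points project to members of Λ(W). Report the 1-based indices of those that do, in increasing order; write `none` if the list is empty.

λ' = (1−√5)/2 ≈ -0.6180.
candidate 1: (m,n)=(0,2) → π∥ = 0+2·λ ≈ 3.2361, π⊥ = 0+2·λ' ≈ -1.2361 ∉ [-1.2, -0.4) ⇒ out
candidate 2: (m,n)=(2,3) → π∥ = 2+3·λ ≈ 6.8541, π⊥ = 2+3·λ' ≈ 0.1459 ∉ [-1.2, -0.4) ⇒ out
candidate 3: (m,n)=(6,4) → π∥ = 6+4·λ ≈ 12.4721, π⊥ = 6+4·λ' ≈ 3.5279 ∉ [-1.2, -0.4) ⇒ out
candidate 4: (m,n)=(-3,6) → π∥ = -3+6·λ ≈ 6.7082, π⊥ = -3+6·λ' ≈ -6.7082 ∉ [-1.2, -0.4) ⇒ out
candidate 5: (m,n)=(-2,0) → π∥ = -2+0·λ ≈ -2.0000, π⊥ = -2+0·λ' ≈ -2.0000 ∉ [-1.2, -0.4) ⇒ out
candidate 6: (m,n)=(4,-1) → π∥ = 4-1·λ ≈ 2.3820, π⊥ = 4-1·λ' ≈ 4.6180 ∉ [-1.2, -0.4) ⇒ out
candidate 7: (m,n)=(-7,5) → π∥ = -7+5·λ ≈ 1.0902, π⊥ = -7+5·λ' ≈ -10.0902 ∉ [-1.2, -0.4) ⇒ out
candidate 8: (m,n)=(-1,0) → π∥ = -1+0·λ ≈ -1.0000, π⊥ = -1+0·λ' ≈ -1.0000 ∈ [-1.2, -0.4) ⇒ IN Λ
candidate 9: (m,n)=(0,0) → π∥ = 0+0·λ ≈ 0.0000, π⊥ = 0+0·λ' ≈ 0.0000 ∉ [-1.2, -0.4) ⇒ out

8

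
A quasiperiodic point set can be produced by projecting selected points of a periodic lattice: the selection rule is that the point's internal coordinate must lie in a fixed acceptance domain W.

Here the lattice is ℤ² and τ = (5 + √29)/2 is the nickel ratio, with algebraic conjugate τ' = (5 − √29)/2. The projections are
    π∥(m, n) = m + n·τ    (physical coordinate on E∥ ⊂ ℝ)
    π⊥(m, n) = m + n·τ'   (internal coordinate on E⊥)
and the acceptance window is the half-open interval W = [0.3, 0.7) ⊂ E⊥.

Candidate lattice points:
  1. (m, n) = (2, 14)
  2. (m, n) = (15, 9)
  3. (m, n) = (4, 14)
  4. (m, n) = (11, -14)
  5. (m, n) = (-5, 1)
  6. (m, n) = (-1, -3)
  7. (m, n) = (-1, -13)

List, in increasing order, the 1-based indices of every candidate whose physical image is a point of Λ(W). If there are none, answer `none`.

none

Compute τ' = (5−√29)/2 = -0.19258, so π⊥(m,n) = m -0.19258·n.
[1] lift (2,14): star map gives -0.69615; window check 0.3 ≤ -0.69615 < 0.7 is false → out
[2] lift (15,9): star map gives 13.26676; window check 0.3 ≤ 13.26676 < 0.7 is false → out
[3] lift (4,14): star map gives 1.30385; window check 0.3 ≤ 1.30385 < 0.7 is false → out
[4] lift (11,-14): star map gives 13.69615; window check 0.3 ≤ 13.69615 < 0.7 is false → out
[5] lift (-5,1): star map gives -5.19258; window check 0.3 ≤ -5.19258 < 0.7 is false → out
[6] lift (-1,-3): star map gives -0.42225; window check 0.3 ≤ -0.42225 < 0.7 is false → out
[7] lift (-1,-13): star map gives 1.50357; window check 0.3 ≤ 1.50357 < 0.7 is false → out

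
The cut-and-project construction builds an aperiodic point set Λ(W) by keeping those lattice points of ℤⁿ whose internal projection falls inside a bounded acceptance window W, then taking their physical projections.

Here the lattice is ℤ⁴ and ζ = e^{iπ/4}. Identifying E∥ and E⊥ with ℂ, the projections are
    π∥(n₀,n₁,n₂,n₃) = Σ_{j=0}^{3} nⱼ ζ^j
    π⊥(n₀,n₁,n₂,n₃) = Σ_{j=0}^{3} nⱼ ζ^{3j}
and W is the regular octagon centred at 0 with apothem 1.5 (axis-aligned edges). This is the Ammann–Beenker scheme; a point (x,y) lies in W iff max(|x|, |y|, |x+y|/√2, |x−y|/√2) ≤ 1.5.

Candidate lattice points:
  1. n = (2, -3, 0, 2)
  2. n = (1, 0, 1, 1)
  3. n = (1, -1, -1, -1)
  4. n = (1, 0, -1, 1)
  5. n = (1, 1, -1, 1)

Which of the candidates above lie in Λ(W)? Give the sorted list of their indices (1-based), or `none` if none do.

Internal map: ζ^{3j} for j=0..3 gives (1,0), (−√2/2,√2/2), (0,−1), (√2/2,√2/2).
candidate 1: n = (2, -3, 0, 2) → π⊥ ≈ (+5.535534, -0.707107); max(|x|,|y|,|x±y|/√2) = 5.535534 > 1.5 ⇒ ∉ W
candidate 2: n = (1, 0, 1, 1) → π⊥ ≈ (+1.707107, -0.292893); max(|x|,|y|,|x±y|/√2) = 1.707107 > 1.5 ⇒ ∉ W
candidate 3: n = (1, -1, -1, -1) → π⊥ ≈ (+1.000000, -0.414214); max(|x|,|y|,|x±y|/√2) = 1.000000 ≤ 1.5 ⇒ ∈ W
candidate 4: n = (1, 0, -1, 1) → π⊥ ≈ (+1.707107, +1.707107); max(|x|,|y|,|x±y|/√2) = 2.414214 > 1.5 ⇒ ∉ W
candidate 5: n = (1, 1, -1, 1) → π⊥ ≈ (+1.000000, +2.414214); max(|x|,|y|,|x±y|/√2) = 2.414214 > 1.5 ⇒ ∉ W

3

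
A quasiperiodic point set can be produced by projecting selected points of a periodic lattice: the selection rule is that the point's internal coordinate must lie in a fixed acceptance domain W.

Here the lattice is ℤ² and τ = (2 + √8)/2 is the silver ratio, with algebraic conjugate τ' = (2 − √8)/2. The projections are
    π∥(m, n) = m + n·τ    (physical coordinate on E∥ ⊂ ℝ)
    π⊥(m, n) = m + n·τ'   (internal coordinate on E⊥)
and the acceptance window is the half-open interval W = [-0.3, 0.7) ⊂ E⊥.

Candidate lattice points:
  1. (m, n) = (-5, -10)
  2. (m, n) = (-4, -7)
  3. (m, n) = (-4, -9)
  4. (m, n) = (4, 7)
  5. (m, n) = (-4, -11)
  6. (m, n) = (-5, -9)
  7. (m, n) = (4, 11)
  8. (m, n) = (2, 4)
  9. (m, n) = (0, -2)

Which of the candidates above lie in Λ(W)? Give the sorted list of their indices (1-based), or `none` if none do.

Numerically τ ≈ 2.4142 and τ' = −1/τ ≈ -0.4142.
#1 (-5,-10): internal coord -5 + (-10)·τ' = -0.8579; -0.8579 ∉ [-0.3, 0.7) → out
#2 (-4,-7): internal coord -4 + (-7)·τ' = -1.1005; -1.1005 ∉ [-0.3, 0.7) → out
#3 (-4,-9): internal coord -4 + (-9)·τ' = -0.2721; -0.2721 ∈ [-0.3, 0.7) → IN Λ
#4 (4,7): internal coord 4 + (7)·τ' = +1.1005; +1.1005 ∉ [-0.3, 0.7) → out
#5 (-4,-11): internal coord -4 + (-11)·τ' = +0.5563; +0.5563 ∈ [-0.3, 0.7) → IN Λ
#6 (-5,-9): internal coord -5 + (-9)·τ' = -1.2721; -1.2721 ∉ [-0.3, 0.7) → out
#7 (4,11): internal coord 4 + (11)·τ' = -0.5563; -0.5563 ∉ [-0.3, 0.7) → out
#8 (2,4): internal coord 2 + (4)·τ' = +0.3431; +0.3431 ∈ [-0.3, 0.7) → IN Λ
#9 (0,-2): internal coord 0 + (-2)·τ' = +0.8284; +0.8284 ∉ [-0.3, 0.7) → out

3, 5, 8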